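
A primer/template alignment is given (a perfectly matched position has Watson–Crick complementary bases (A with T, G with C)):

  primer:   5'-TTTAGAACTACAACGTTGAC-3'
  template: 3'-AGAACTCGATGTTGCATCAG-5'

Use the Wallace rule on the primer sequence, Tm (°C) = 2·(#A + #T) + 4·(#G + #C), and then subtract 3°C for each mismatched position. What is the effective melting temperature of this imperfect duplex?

Primer base counts: A=7, T=6, G=3, C=4 → A+T=13, G+C=7
Perfect-match Tm = 2(13) + 4(7) = 26 + 28 = 54°C
Mismatches (positions where the bases are not complementary): 5 (at positions 2, 4, 7, 17, 19)
Effective Tm = 54 − 5×3 = 54 − 15 = 39°C

39°C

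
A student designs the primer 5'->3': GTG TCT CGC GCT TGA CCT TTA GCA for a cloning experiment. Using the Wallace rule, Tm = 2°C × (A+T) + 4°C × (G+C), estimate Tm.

Counting bases: C=7, G=6, T=8, A=3
A+T = 11, G+C = 13
Tm = 2(11) + 4(13) = 22 + 52 = 74°C

74°C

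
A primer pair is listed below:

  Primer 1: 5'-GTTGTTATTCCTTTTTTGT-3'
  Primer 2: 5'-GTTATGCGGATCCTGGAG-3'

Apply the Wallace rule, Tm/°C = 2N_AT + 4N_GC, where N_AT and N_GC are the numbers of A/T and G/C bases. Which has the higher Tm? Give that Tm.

Primer 2, 56°C

Primer 1: A+T=14, G+C=5 → Tm = 2(14)+4(5) = 48°C
Primer 2: A+T=8, G+C=10 → Tm = 2(8)+4(10) = 56°C
48°C vs 56°C → primer 2 is higher.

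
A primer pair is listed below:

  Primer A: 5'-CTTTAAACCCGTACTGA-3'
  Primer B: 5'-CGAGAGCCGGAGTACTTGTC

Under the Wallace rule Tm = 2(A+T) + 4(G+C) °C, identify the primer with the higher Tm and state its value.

Primer A: A+T=10, G+C=7 → Tm = 2(10)+4(7) = 48°C
Primer B: A+T=8, G+C=12 → Tm = 2(8)+4(12) = 64°C
48°C vs 64°C → primer B is higher.

Primer B, 64°C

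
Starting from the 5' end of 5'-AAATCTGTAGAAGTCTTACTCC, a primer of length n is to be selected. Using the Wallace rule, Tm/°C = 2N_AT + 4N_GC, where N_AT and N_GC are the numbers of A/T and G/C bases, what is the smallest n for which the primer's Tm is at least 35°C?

n = 14

First 13 bases: AAATCTGTAGAAG → Tm = 34°C (< 35°C)
First 14 bases: AAATCTGTAGAAGT → Tm = 36°C (≥ 35°C)
Each additional base adds 2°C (A/T) or 4°C (G/C), so Tm is non-decreasing in n; n = 14 is the first length to reach 35°C.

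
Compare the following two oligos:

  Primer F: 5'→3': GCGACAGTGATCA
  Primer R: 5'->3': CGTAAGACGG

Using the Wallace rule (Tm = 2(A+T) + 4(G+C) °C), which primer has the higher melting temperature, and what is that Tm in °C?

Primer F: A+T=6, G+C=7 → Tm = 2(6)+4(7) = 40°C
Primer R: A+T=4, G+C=6 → Tm = 2(4)+4(6) = 32°C
40°C vs 32°C → primer F is higher.

Primer F, 40°C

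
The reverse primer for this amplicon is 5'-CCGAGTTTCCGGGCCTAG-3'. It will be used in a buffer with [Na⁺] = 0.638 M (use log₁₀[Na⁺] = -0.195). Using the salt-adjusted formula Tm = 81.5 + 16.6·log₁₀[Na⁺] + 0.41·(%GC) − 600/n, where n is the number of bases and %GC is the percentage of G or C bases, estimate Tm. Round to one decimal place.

Length n = 18. Base counts: G=6, A=2, C=6, T=4
G+C = 12, so %GC = 12/18 × 100 = 66.667%
Salt term: 16.6 × (-0.195) = -3.237
GC term: 0.41 × 66.667 = 27.333; length term: −600/18 = −33.333
Tm = 81.5 + (-3.237) + 27.333 − 33.333 = 72.263 → 72.3°C

72.3°C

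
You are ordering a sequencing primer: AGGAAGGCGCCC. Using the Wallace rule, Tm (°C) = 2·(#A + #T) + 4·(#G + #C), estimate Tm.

42°C

Base counts: T=0, A=3, G=5, C=4
So N_AT = 3 and N_GC = 9.
Tm = 2×3 + 4×9 = 42°C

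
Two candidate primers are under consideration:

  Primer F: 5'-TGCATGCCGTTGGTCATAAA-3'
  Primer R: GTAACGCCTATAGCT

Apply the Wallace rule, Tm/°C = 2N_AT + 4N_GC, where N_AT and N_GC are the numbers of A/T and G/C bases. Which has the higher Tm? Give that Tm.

Primer F, 58°C

Primer F: A+T=11, G+C=9 → Tm = 2(11)+4(9) = 58°C
Primer R: A+T=8, G+C=7 → Tm = 2(8)+4(7) = 44°C
58°C vs 44°C → primer F is higher.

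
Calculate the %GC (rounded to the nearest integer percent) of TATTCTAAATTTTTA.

7%

Counting bases: G=0, T=9, A=5, C=1
G+C = 0 + 1 = 1 out of 15 bases
%GC = 1/15 × 100 = 6.667% ≈ 7%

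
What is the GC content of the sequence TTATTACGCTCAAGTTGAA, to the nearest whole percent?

Scanning the sequence gives A=6, G=3, C=3, T=7.
G+C = 3 + 3 = 6 out of 19 bases
%GC = 6/19 × 100 = 31.58% ≈ 32%

32%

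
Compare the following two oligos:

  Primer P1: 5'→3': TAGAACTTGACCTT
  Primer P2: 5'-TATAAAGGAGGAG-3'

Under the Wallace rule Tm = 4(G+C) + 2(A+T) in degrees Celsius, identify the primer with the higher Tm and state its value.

Primer P1: A+T=9, G+C=5 → Tm = 2(9)+4(5) = 38°C
Primer P2: A+T=8, G+C=5 → Tm = 2(8)+4(5) = 36°C
38°C vs 36°C → primer P1 is higher.

Primer P1, 38°C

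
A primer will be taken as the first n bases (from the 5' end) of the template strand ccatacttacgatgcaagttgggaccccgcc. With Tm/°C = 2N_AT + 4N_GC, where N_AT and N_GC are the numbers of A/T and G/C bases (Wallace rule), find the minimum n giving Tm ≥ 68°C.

n = 23

First 22 bases: CCATACTTACGATGCAAGTTGG → Tm = 64°C (< 68°C)
First 23 bases: CCATACTTACGATGCAAGTTGGG → Tm = 68°C (≥ 68°C)
Since every base adds ≥2°C, Tm only increases with n, so the threshold is first crossed at n = 23.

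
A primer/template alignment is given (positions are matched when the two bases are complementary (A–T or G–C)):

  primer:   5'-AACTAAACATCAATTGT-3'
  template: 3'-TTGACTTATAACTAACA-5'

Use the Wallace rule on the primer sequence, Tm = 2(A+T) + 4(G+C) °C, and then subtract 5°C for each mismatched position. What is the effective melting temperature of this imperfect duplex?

Primer base counts: A=8, T=5, G=1, C=3 → A+T=13, G+C=4
Perfect-match Tm = 2(13) + 4(4) = 26 + 16 = 42°C
Mismatches (positions where the bases are not complementary): 4 (at positions 5, 8, 11, 12)
Effective Tm = 42 − 4×5 = 42 − 20 = 22°C

22°C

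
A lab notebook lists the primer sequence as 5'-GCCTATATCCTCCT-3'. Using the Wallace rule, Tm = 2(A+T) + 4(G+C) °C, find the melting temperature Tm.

G=1, A=2, T=5, C=6
A+T = 7, G+C = 7
Tm = 2×7 + 4×7 = 42°C

42°C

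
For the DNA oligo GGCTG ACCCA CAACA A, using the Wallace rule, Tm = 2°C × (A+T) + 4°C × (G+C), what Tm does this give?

Scanning the sequence gives T=1, C=6, A=6, G=3.
A+T = 7, G+C = 9
Tm = 4·9 + 2·7 = 36 + 14 = 50°C

50°C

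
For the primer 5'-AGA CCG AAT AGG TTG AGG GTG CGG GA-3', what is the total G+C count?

15

A=7, T=4, C=3, G=12
Total G or C: 12 + 3 = 15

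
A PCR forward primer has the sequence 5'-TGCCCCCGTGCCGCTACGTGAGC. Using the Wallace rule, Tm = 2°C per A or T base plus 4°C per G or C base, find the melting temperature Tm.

Counting bases: C=10, T=4, G=7, A=2
A+T = 6, G+C = 17
Tm = 2(6) + 4(17) = 12 + 68 = 80°C

80°C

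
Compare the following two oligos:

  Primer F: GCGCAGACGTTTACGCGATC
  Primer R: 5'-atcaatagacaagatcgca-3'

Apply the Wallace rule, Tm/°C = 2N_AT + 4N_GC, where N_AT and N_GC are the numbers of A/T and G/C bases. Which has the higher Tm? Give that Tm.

Primer F: A+T=8, G+C=12 → Tm = 2(8)+4(12) = 64°C
Primer R: A+T=12, G+C=7 → Tm = 2(12)+4(7) = 52°C
64°C vs 52°C → primer F is higher.

Primer F, 64°C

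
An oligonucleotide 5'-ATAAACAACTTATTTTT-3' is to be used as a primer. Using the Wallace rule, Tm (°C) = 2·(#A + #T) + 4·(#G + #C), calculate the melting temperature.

Scanning the sequence gives T=8, C=2, G=0, A=7.
So N_AT = 15 and N_GC = 2.
Tm = 2(15) + 4(2) = 30 + 8 = 38°C

38°C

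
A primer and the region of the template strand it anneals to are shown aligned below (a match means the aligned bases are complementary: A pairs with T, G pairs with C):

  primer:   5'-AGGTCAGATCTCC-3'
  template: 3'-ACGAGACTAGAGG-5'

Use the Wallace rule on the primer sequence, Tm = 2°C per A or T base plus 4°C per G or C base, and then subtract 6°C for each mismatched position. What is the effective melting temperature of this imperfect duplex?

Primer base counts: A=3, T=3, G=3, C=4 → A+T=6, G+C=7
Perfect-match Tm = 2(6) + 4(7) = 12 + 28 = 40°C
Mismatches (positions where the bases are not complementary): 3 (at positions 1, 3, 6)
Effective Tm = 40 − 3×6 = 40 − 18 = 22°C

22°C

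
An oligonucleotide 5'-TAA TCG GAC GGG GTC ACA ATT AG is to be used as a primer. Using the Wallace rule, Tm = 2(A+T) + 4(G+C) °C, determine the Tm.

68°C

Base counts: G=7, C=4, A=7, T=5
So N_AT = 12 and N_GC = 11.
Tm = 2(12) + 4(11) = 24 + 44 = 68°C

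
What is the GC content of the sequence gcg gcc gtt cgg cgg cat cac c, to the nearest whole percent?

77%

Counting bases: T=3, A=2, G=8, C=9
G+C = 8 + 9 = 17 out of 22 bases
%GC = 17/22 × 100 = 77.27% ≈ 77%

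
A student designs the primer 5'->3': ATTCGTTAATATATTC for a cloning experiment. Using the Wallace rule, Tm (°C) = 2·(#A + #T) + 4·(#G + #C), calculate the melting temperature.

Scanning the sequence gives C=2, T=8, G=1, A=5.
So N_AT = 13 and N_GC = 3.
Tm = 2×13 + 4×3 = 38°C

38°C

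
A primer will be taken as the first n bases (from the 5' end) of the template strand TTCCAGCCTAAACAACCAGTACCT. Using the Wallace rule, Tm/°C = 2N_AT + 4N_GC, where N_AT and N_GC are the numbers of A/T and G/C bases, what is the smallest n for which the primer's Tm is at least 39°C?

n = 14

First 13 bases: TTCCAGCCTAAAC → Tm = 38°C (< 39°C)
First 14 bases: TTCCAGCCTAAACA → Tm = 40°C (≥ 39°C)
Since every base adds ≥2°C, Tm only increases with n, so the threshold is first crossed at n = 14.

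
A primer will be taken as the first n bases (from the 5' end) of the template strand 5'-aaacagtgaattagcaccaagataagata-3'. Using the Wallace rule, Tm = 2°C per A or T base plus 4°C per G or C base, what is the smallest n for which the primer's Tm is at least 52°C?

n = 19

First 18 bases: AAACAGTGAATTAGCACC → Tm = 50°C (< 52°C)
First 19 bases: AAACAGTGAATTAGCACCA → Tm = 52°C (≥ 52°C)
Each additional base adds 2°C (A/T) or 4°C (G/C), so Tm is non-decreasing in n; n = 19 is the first length to reach 52°C.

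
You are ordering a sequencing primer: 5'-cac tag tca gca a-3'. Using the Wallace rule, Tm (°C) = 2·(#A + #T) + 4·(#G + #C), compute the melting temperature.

38°C

G=2, T=2, A=5, C=4
A+T = 7, G+C = 6
Tm = 4·6 + 2·7 = 24 + 14 = 38°C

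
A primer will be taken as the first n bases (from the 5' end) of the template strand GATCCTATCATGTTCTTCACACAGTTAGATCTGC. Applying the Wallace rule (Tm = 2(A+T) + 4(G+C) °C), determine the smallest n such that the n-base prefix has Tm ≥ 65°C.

First 23 bases: GATCCTATCATGTTCTTCACACA → Tm = 64°C (< 65°C)
First 24 bases: GATCCTATCATGTTCTTCACACAG → Tm = 68°C (≥ 65°C)
Since every base adds ≥2°C, Tm only increases with n, so the threshold is first crossed at n = 24.

n = 24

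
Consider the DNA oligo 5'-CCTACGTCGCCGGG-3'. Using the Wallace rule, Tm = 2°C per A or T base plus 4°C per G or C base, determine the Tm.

G=5, C=6, T=2, A=1
A+T = 3, G+C = 11
Tm = 2(3) + 4(11) = 6 + 44 = 50°C

50°C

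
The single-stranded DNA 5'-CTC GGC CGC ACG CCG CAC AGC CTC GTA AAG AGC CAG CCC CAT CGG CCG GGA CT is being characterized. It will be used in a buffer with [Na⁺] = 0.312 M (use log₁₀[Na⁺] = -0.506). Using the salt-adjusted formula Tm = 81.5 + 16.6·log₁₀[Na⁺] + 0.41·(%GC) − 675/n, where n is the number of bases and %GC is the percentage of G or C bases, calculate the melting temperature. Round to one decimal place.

89.8°C

Length n = 53. Scanning the sequence gives A=10, T=5, C=23, G=15.
G+C = 38, so %GC = 38/53 × 100 = 71.698%
Salt term: 16.6 × (-0.506) = -8.4
GC term: 0.41 × 71.698 = 29.396; length term: −675/53 = −12.736
Tm = 81.5 + (-8.4) + 29.396 − 12.736 = 89.76 → 89.8°C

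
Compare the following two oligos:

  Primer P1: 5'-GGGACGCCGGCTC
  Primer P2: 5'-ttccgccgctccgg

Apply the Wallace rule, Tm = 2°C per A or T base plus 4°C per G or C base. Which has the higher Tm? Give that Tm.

Primer P1: A+T=2, G+C=11 → Tm = 2(2)+4(11) = 48°C
Primer P2: A+T=3, G+C=11 → Tm = 2(3)+4(11) = 50°C
48°C vs 50°C → primer P2 is higher.

Primer P2, 50°C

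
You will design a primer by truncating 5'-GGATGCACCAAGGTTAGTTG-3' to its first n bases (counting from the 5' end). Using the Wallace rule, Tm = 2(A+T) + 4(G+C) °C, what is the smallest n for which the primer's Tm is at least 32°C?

n = 10

First 9 bases: GGATGCACC → Tm = 30°C (< 32°C)
First 10 bases: GGATGCACCA → Tm = 32°C (≥ 32°C)
Since every base adds ≥2°C, Tm only increases with n, so the threshold is first crossed at n = 10.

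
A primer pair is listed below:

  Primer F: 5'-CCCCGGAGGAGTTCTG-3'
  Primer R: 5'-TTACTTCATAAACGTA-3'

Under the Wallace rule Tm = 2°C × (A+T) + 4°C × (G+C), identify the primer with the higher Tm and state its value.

Primer F: A+T=5, G+C=11 → Tm = 2(5)+4(11) = 54°C
Primer R: A+T=12, G+C=4 → Tm = 2(12)+4(4) = 40°C
54°C vs 40°C → primer F is higher.

Primer F, 54°C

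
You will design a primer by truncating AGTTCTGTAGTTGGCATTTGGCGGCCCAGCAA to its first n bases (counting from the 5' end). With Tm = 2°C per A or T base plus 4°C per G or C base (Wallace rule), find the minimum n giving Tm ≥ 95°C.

First 30 bases: AGTTCTGTAGTTGGCATTTGGCGGCCCAGC → Tm = 94°C (< 95°C)
First 31 bases: AGTTCTGTAGTTGGCATTTGGCGGCCCAGCA → Tm = 96°C (≥ 95°C)
Since every base adds ≥2°C, Tm only increases with n, so the threshold is first crossed at n = 31.

n = 31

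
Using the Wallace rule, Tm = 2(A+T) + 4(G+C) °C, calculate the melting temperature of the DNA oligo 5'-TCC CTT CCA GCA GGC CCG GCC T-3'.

Scanning the sequence gives G=5, A=2, C=11, T=4.
So N_AT = 6 and N_GC = 16.
Tm = 2(6) + 4(16) = 12 + 64 = 76°C

76°C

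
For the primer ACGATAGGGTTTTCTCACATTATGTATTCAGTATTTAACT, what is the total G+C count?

12

Scanning the sequence gives G=6, T=17, C=6, A=11.
Total G or C: 6 + 6 = 12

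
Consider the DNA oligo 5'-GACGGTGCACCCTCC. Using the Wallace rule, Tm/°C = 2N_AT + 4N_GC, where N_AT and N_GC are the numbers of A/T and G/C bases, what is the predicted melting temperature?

52°C

Counting bases: C=7, T=2, A=2, G=4
So N_AT = 4 and N_GC = 11.
Tm = 2(4) + 4(11) = 8 + 44 = 52°C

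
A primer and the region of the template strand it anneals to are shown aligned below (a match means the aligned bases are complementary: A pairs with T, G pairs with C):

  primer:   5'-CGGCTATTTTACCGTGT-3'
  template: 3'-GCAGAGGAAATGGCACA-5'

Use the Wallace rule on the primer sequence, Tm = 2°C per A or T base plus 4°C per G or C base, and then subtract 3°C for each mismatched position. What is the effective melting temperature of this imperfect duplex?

41°C

Primer base counts: A=2, T=7, G=4, C=4 → A+T=9, G+C=8
Perfect-match Tm = 2(9) + 4(8) = 18 + 32 = 50°C
Mismatches (positions where the bases are not complementary): 3 (at positions 3, 6, 7)
Effective Tm = 50 − 3×3 = 50 − 9 = 41°C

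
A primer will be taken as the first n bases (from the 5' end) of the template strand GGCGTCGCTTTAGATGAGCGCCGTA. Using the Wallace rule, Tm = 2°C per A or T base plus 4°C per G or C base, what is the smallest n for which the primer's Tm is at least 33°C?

First 9 bases: GGCGTCGCT → Tm = 32°C (< 33°C)
First 10 bases: GGCGTCGCTT → Tm = 34°C (≥ 33°C)
Since every base adds ≥2°C, Tm only increases with n, so the threshold is first crossed at n = 10.

n = 10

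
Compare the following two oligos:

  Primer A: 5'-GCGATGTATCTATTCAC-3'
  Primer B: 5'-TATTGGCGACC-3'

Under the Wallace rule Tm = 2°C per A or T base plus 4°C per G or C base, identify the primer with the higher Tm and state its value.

Primer A: A+T=10, G+C=7 → Tm = 2(10)+4(7) = 48°C
Primer B: A+T=5, G+C=6 → Tm = 2(5)+4(6) = 34°C
48°C vs 34°C → primer A is higher.

Primer A, 48°C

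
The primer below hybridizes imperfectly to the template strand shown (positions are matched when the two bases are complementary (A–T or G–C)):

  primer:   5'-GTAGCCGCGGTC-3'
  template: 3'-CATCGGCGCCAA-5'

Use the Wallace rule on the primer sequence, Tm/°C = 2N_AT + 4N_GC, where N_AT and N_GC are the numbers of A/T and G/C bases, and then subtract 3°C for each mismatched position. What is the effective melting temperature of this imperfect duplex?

Primer base counts: A=1, T=2, G=5, C=4 → A+T=3, G+C=9
Perfect-match Tm = 2(3) + 4(9) = 6 + 36 = 42°C
Mismatches (positions where the bases are not complementary): 1 (at position 12)
Effective Tm = 42 − 1×3 = 42 − 3 = 39°C

39°C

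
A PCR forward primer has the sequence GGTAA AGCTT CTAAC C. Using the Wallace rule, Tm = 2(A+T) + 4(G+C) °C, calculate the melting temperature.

46°C

Scanning the sequence gives G=3, C=4, T=4, A=5.
AT pairs contribute 9, GC pairs contribute 7.
Tm = 2(9) + 4(7) = 18 + 28 = 46°C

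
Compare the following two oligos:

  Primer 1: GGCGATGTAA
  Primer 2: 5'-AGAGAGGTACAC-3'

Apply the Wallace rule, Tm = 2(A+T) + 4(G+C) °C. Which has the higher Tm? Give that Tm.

Primer 2, 36°C

Primer 1: A+T=5, G+C=5 → Tm = 2(5)+4(5) = 30°C
Primer 2: A+T=6, G+C=6 → Tm = 2(6)+4(6) = 36°C
30°C vs 36°C → primer 2 is higher.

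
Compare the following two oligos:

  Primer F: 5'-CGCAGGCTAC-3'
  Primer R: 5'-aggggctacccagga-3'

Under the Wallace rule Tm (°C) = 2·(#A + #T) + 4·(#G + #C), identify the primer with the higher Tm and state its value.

Primer R, 50°C

Primer F: A+T=3, G+C=7 → Tm = 2(3)+4(7) = 34°C
Primer R: A+T=5, G+C=10 → Tm = 2(5)+4(10) = 50°C
34°C vs 50°C → primer R is higher.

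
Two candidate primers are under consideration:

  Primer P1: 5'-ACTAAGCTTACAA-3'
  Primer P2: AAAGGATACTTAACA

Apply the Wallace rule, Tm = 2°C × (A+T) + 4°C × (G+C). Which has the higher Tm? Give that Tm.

Primer P2, 38°C

Primer P1: A+T=9, G+C=4 → Tm = 2(9)+4(4) = 34°C
Primer P2: A+T=11, G+C=4 → Tm = 2(11)+4(4) = 38°C
34°C vs 38°C → primer P2 is higher.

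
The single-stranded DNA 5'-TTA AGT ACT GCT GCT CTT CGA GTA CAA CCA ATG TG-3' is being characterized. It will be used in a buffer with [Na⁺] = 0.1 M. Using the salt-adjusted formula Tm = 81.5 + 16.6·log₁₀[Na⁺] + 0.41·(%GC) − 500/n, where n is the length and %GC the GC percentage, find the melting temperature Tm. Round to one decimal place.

68.2°C

Length n = 35. Counting bases: C=8, A=9, T=11, G=7
G+C = 15, so %GC = 15/35 × 100 = 42.857%
Salt term: 16.6 × (-1) = -16.6
GC term: 0.41 × 42.857 = 17.571; length term: −500/35 = −14.286
Tm = 81.5 + (-16.6) + 17.571 − 14.286 = 68.185 → 68.2°C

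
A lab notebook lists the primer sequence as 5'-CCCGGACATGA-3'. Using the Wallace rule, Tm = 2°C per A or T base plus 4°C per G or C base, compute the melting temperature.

36°C

C=4, T=1, A=3, G=3
A+T = 4, G+C = 7
Tm = 4·7 + 2·4 = 28 + 8 = 36°C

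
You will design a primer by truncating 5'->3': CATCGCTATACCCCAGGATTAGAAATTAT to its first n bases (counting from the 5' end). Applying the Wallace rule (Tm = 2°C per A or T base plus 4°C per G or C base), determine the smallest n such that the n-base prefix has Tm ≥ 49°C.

First 15 bases: CATCGCTATACCCCA → Tm = 46°C (< 49°C)
First 16 bases: CATCGCTATACCCCAG → Tm = 50°C (≥ 49°C)
Each additional base adds 2°C (A/T) or 4°C (G/C), so Tm is non-decreasing in n; n = 16 is the first length to reach 49°C.

n = 16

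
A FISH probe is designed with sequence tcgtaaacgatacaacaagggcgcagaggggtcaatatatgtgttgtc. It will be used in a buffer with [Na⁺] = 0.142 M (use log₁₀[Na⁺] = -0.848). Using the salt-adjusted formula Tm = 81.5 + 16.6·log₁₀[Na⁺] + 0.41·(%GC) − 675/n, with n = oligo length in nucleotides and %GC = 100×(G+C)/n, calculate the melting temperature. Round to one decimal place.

Length n = 48. Scanning the sequence gives A=15, T=11, G=14, C=8.
G+C = 22, so %GC = 22/48 × 100 = 45.833%
Salt term: 16.6 × (-0.848) = -14.077
GC term: 0.41 × 45.833 = 18.792; length term: −675/48 = −14.062
Tm = 81.5 + (-14.077) + 18.792 − 14.062 = 72.153 → 72.2°C

72.2°C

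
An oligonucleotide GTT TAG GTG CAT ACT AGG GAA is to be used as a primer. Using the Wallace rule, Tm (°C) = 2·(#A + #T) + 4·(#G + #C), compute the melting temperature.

60°C

Counting bases: T=6, G=7, A=6, C=2
So N_AT = 12 and N_GC = 9.
Tm = 2(12) + 4(9) = 24 + 36 = 60°C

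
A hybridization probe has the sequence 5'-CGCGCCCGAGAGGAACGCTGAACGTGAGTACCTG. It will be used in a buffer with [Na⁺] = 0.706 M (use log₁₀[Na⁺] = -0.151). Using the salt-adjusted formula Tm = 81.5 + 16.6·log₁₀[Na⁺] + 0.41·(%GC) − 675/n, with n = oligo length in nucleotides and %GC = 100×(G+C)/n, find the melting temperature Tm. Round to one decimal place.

Length n = 34. Base counts: T=4, A=8, C=10, G=12
G+C = 22, so %GC = 22/34 × 100 = 64.706%
Salt term: 16.6 × (-0.151) = -2.507
GC term: 0.41 × 64.706 = 26.529; length term: −675/34 = −19.853
Tm = 81.5 + (-2.507) + 26.529 − 19.853 = 85.669 → 85.7°C

85.7°C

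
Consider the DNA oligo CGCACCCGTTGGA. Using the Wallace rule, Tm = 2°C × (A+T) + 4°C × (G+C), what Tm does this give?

Base counts: C=5, G=4, A=2, T=2
So N_AT = 4 and N_GC = 9.
Tm = 4·9 + 2·4 = 36 + 8 = 44°C

44°C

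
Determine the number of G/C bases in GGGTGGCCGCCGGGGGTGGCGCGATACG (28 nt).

23

A=2, C=7, G=16, T=3
Total G or C: 16 + 7 = 23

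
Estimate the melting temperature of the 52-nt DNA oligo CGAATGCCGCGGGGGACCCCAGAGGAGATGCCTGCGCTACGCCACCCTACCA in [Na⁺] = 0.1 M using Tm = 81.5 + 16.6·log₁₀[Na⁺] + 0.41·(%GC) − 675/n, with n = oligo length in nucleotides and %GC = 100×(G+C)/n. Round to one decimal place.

80.3°C

Length n = 52. T=5, G=16, A=11, C=20
G+C = 36, so %GC = 36/52 × 100 = 69.231%
Salt term: 16.6 × (-1) = -16.6
GC term: 0.41 × 69.231 = 28.385; length term: −675/52 = −12.981
Tm = 81.5 + (-16.6) + 28.385 − 12.981 = 80.304 → 80.3°C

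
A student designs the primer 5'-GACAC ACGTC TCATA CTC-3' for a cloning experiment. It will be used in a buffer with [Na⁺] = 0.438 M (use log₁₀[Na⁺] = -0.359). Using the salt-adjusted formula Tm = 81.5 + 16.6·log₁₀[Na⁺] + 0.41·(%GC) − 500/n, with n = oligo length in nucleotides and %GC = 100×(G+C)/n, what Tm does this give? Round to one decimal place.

68.3°C

Length n = 18. Scanning the sequence gives G=2, A=5, T=4, C=7.
G+C = 9, so %GC = 9/18 × 100 = 50%
Salt term: 16.6 × (-0.359) = -5.959
GC term: 0.41 × 50 = 20.5; length term: −500/18 = −27.778
Tm = 81.5 + (-5.959) + 20.5 − 27.778 = 68.263 → 68.3°C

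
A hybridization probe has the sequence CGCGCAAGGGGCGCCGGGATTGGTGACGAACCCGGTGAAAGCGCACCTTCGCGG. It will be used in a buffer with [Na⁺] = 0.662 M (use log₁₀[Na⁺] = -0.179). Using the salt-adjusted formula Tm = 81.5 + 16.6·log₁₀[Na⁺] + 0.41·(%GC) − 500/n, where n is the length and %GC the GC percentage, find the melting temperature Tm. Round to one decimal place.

98.1°C

Length n = 54. A=10, G=22, C=16, T=6
G+C = 38, so %GC = 38/54 × 100 = 70.37%
Salt term: 16.6 × (-0.179) = -2.971
GC term: 0.41 × 70.37 = 28.852; length term: −500/54 = −9.259
Tm = 81.5 + (-2.971) + 28.852 − 9.259 = 98.122 → 98.1°C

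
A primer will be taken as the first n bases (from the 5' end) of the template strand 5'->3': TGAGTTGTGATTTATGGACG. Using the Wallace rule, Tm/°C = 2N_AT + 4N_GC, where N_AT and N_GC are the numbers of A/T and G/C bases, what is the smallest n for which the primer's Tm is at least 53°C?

n = 20

First 19 bases: TGAGTTGTGATTTATGGAC → Tm = 52°C (< 53°C)
First 20 bases: TGAGTTGTGATTTATGGACG → Tm = 56°C (≥ 53°C)
Each additional base adds 2°C (A/T) or 4°C (G/C), so Tm is non-decreasing in n; n = 20 is the first length to reach 53°C.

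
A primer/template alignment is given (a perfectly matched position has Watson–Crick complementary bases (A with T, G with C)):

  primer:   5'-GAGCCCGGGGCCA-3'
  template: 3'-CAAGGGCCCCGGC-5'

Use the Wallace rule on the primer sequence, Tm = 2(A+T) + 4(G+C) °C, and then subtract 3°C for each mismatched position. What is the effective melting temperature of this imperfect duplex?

Primer base counts: A=2, T=0, G=6, C=5 → A+T=2, G+C=11
Perfect-match Tm = 2(2) + 4(11) = 4 + 44 = 48°C
Mismatches (positions where the bases are not complementary): 3 (at positions 2, 3, 13)
Effective Tm = 48 − 3×3 = 48 − 9 = 39°C

39°C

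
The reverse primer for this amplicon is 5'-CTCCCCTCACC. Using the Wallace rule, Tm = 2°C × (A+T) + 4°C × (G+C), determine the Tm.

38°C

Counting bases: C=8, A=1, T=2, G=0
AT pairs contribute 3, GC pairs contribute 8.
Tm = 2(3) + 4(8) = 6 + 32 = 38°C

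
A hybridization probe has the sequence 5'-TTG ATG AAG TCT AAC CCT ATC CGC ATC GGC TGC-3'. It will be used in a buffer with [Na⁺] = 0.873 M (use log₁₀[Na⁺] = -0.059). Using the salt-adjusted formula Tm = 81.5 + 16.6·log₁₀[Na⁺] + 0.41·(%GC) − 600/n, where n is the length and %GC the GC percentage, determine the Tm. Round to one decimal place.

Length n = 33. Base counts: T=9, G=7, C=10, A=7
G+C = 17, so %GC = 17/33 × 100 = 51.515%
Salt term: 16.6 × (-0.059) = -0.979
GC term: 0.41 × 51.515 = 21.121; length term: −600/33 = −18.182
Tm = 81.5 + (-0.979) + 21.121 − 18.182 = 83.46 → 83.5°C

83.5°C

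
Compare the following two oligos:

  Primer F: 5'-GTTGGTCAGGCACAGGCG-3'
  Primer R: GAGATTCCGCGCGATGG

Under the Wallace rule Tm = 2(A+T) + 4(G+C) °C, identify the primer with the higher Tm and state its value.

Primer F: A+T=6, G+C=12 → Tm = 2(6)+4(12) = 60°C
Primer R: A+T=6, G+C=11 → Tm = 2(6)+4(11) = 56°C
60°C vs 56°C → primer F is higher.

Primer F, 60°C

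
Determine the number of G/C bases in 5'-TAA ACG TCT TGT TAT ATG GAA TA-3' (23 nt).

Base counts: G=4, A=8, C=2, T=9
G+C = 4 + 2 = 6

6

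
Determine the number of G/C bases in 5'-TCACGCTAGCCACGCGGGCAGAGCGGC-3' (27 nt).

20

G=10, A=5, C=10, T=2
G+C = 10 + 10 = 20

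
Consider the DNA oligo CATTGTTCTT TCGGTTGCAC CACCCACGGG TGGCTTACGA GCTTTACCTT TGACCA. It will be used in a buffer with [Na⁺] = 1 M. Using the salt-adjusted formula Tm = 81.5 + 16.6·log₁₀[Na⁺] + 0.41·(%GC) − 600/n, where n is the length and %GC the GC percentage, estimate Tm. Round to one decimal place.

Length n = 56. Scanning the sequence gives G=12, A=9, C=17, T=18.
G+C = 29, so %GC = 29/56 × 100 = 51.786%
Salt term: 16.6 × (0) = 0
GC term: 0.41 × 51.786 = 21.232; length term: −600/56 = −10.714
Tm = 81.5 + (0) + 21.232 − 10.714 = 92.018 → 92.0°C

92.0°C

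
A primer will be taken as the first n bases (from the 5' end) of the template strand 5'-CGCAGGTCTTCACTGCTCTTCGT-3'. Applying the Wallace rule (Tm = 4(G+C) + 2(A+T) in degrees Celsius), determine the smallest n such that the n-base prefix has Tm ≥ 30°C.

First 8 bases: CGCAGGTC → Tm = 28°C (< 30°C)
First 9 bases: CGCAGGTCT → Tm = 30°C (≥ 30°C)
Each additional base adds 2°C (A/T) or 4°C (G/C), so Tm is non-decreasing in n; n = 9 is the first length to reach 30°C.

n = 9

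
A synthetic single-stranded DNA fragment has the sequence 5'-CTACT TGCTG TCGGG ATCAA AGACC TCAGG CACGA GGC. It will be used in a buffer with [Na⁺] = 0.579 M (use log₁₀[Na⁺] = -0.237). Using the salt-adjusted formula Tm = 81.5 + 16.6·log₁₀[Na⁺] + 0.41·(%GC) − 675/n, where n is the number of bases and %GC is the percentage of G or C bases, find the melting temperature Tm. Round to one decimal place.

83.5°C

Length n = 38. Scanning the sequence gives A=9, T=7, G=11, C=11.
G+C = 22, so %GC = 22/38 × 100 = 57.895%
Salt term: 16.6 × (-0.237) = -3.934
GC term: 0.41 × 57.895 = 23.737; length term: −675/38 = −17.763
Tm = 81.5 + (-3.934) + 23.737 − 17.763 = 83.54 → 83.5°C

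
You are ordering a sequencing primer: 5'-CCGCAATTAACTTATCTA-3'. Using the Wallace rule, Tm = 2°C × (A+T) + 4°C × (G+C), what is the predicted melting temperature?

48°C

G=1, C=5, T=6, A=6
AT pairs contribute 12, GC pairs contribute 6.
Tm = 4·6 + 2·12 = 24 + 24 = 48°C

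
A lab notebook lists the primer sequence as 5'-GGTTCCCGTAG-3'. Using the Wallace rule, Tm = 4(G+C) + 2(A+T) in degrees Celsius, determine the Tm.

Scanning the sequence gives A=1, T=3, C=3, G=4.
A+T = 4, G+C = 7
Tm = 4·7 + 2·4 = 28 + 8 = 36°C

36°C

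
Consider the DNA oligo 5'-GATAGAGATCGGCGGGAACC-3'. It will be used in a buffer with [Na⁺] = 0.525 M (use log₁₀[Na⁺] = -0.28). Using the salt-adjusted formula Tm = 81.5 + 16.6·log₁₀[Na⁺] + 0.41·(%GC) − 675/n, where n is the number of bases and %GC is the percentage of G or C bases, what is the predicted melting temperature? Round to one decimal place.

67.7°C

Length n = 20. Scanning the sequence gives T=2, A=6, C=4, G=8.
G+C = 12, so %GC = 12/20 × 100 = 60%
Salt term: 16.6 × (-0.28) = -4.648
GC term: 0.41 × 60 = 24.6; length term: −675/20 = −33.75
Tm = 81.5 + (-4.648) + 24.6 − 33.75 = 67.702 → 67.7°C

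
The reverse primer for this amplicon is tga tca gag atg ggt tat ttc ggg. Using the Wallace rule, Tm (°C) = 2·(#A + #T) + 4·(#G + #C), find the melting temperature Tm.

Counting bases: G=9, A=5, C=2, T=8
AT pairs contribute 13, GC pairs contribute 11.
Tm = 2(13) + 4(11) = 26 + 44 = 70°C

70°C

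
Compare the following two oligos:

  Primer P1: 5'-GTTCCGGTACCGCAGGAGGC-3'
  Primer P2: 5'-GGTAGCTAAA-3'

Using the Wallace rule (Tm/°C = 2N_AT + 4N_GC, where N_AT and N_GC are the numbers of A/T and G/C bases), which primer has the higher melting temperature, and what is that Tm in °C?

Primer P1, 68°C

Primer P1: A+T=6, G+C=14 → Tm = 2(6)+4(14) = 68°C
Primer P2: A+T=6, G+C=4 → Tm = 2(6)+4(4) = 28°C
68°C vs 28°C → primer P1 is higher.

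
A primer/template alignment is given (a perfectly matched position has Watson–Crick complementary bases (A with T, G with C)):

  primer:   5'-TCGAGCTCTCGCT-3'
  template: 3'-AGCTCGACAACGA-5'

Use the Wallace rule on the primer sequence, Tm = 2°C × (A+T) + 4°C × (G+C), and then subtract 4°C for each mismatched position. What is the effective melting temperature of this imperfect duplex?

Primer base counts: A=1, T=4, G=3, C=5 → A+T=5, G+C=8
Perfect-match Tm = 2(5) + 4(8) = 10 + 32 = 42°C
Mismatches (positions where the bases are not complementary): 2 (at positions 8, 10)
Effective Tm = 42 − 2×4 = 42 − 8 = 34°C

34°C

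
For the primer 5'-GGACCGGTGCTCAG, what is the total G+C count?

10

Counting bases: G=6, T=2, C=4, A=2
Total G or C: 6 + 4 = 10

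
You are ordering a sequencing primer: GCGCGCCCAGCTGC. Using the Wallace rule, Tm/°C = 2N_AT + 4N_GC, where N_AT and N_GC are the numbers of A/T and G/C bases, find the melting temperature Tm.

Scanning the sequence gives A=1, C=7, T=1, G=5.
A+T = 2, G+C = 12
Tm = 2×2 + 4×12 = 52°C

52°C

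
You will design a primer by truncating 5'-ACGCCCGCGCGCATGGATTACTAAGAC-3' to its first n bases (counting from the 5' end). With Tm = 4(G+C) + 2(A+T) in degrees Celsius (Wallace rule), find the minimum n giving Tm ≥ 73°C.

First 22 bases: ACGCCCGCGCGCATGGATTACT → Tm = 72°C (< 73°C)
First 23 bases: ACGCCCGCGCGCATGGATTACTA → Tm = 74°C (≥ 73°C)
Each additional base adds 2°C (A/T) or 4°C (G/C), so Tm is non-decreasing in n; n = 23 is the first length to reach 73°C.

n = 23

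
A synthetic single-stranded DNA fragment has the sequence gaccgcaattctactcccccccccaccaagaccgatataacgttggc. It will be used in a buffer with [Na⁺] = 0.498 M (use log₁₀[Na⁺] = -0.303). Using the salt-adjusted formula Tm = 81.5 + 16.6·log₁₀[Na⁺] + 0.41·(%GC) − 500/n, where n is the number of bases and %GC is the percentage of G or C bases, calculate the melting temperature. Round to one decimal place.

89.4°C

Length n = 47. Scanning the sequence gives T=8, A=12, G=7, C=20.
G+C = 27, so %GC = 27/47 × 100 = 57.447%
Salt term: 16.6 × (-0.303) = -5.03
GC term: 0.41 × 57.447 = 23.553; length term: −500/47 = −10.638
Tm = 81.5 + (-5.03) + 23.553 − 10.638 = 89.385 → 89.4°C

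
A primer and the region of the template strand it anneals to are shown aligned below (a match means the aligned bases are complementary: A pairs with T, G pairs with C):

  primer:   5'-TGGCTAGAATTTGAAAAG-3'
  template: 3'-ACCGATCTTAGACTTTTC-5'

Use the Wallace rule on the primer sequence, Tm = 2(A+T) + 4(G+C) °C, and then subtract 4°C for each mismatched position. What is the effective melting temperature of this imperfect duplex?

44°C

Primer base counts: A=7, T=5, G=5, C=1 → A+T=12, G+C=6
Perfect-match Tm = 2(12) + 4(6) = 24 + 24 = 48°C
Mismatches (positions where the bases are not complementary): 1 (at position 11)
Effective Tm = 48 − 1×4 = 48 − 4 = 44°C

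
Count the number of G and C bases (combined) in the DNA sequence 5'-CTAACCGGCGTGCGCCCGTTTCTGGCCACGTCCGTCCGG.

Scanning the sequence gives C=16, T=8, G=12, A=3.
G+C = 12 + 16 = 28

28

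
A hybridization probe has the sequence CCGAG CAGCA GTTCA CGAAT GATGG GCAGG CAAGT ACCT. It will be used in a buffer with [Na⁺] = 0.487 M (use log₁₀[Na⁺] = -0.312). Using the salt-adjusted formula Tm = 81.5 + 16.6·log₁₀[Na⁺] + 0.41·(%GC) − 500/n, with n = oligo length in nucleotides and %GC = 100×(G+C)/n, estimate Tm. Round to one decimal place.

86.6°C

Length n = 39. Base counts: T=6, C=10, G=12, A=11
G+C = 22, so %GC = 22/39 × 100 = 56.41%
Salt term: 16.6 × (-0.312) = -5.179
GC term: 0.41 × 56.41 = 23.128; length term: −500/39 = −12.821
Tm = 81.5 + (-5.179) + 23.128 − 12.821 = 86.628 → 86.6°C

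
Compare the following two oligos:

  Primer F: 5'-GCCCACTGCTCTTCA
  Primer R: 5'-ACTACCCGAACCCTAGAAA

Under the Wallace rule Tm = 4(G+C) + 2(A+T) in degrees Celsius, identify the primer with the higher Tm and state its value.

Primer R, 56°C

Primer F: A+T=6, G+C=9 → Tm = 2(6)+4(9) = 48°C
Primer R: A+T=10, G+C=9 → Tm = 2(10)+4(9) = 56°C
48°C vs 56°C → primer R is higher.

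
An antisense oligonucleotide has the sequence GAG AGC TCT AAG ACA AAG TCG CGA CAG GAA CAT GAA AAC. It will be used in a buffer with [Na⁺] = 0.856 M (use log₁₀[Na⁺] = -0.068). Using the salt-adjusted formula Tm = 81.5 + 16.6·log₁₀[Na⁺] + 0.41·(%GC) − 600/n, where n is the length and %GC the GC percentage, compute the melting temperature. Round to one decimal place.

Length n = 39. Base counts: C=8, G=10, T=4, A=17
G+C = 18, so %GC = 18/39 × 100 = 46.154%
Salt term: 16.6 × (-0.068) = -1.129
GC term: 0.41 × 46.154 = 18.923; length term: −600/39 = −15.385
Tm = 81.5 + (-1.129) + 18.923 − 15.385 = 83.909 → 83.9°C

83.9°C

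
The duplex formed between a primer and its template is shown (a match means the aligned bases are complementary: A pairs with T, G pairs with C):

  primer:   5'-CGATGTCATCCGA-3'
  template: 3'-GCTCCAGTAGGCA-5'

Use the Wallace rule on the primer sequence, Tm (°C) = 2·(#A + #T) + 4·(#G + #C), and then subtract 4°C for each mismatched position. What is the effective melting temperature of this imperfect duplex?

32°C

Primer base counts: A=3, T=3, G=3, C=4 → A+T=6, G+C=7
Perfect-match Tm = 2(6) + 4(7) = 12 + 28 = 40°C
Mismatches (positions where the bases are not complementary): 2 (at positions 4, 13)
Effective Tm = 40 − 2×4 = 40 − 8 = 32°C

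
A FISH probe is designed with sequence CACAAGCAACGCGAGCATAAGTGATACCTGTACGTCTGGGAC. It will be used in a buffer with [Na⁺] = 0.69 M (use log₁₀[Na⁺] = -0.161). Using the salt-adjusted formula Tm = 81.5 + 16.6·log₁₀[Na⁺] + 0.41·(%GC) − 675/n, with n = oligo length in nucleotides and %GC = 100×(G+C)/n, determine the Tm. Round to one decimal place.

84.2°C

Length n = 42. Counting bases: T=7, C=11, A=13, G=11
G+C = 22, so %GC = 22/42 × 100 = 52.381%
Salt term: 16.6 × (-0.161) = -2.673
GC term: 0.41 × 52.381 = 21.476; length term: −675/42 = −16.071
Tm = 81.5 + (-2.673) + 21.476 − 16.071 = 84.232 → 84.2°C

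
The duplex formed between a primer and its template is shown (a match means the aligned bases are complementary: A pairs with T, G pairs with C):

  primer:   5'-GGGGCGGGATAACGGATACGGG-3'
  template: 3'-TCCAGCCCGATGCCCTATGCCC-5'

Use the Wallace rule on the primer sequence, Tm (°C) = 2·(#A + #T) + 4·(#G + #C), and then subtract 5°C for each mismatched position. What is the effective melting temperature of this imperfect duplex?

Primer base counts: A=5, T=2, G=12, C=3 → A+T=7, G+C=15
Perfect-match Tm = 2(7) + 4(15) = 14 + 60 = 74°C
Mismatches (positions where the bases are not complementary): 5 (at positions 1, 4, 9, 12, 13)
Effective Tm = 74 − 5×5 = 74 − 25 = 49°C

49°C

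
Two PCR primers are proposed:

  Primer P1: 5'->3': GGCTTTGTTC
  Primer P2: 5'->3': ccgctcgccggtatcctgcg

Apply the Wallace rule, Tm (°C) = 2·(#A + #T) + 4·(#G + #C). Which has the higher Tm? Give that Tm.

Primer P1: A+T=5, G+C=5 → Tm = 2(5)+4(5) = 30°C
Primer P2: A+T=5, G+C=15 → Tm = 2(5)+4(15) = 70°C
30°C vs 70°C → primer P2 is higher.

Primer P2, 70°C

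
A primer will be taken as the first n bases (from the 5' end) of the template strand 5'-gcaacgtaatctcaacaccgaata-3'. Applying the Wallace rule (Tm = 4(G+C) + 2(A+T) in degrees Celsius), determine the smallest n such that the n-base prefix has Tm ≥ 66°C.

First 22 bases: GCAACGTAATCTCAACACCGAA → Tm = 64°C (< 66°C)
First 23 bases: GCAACGTAATCTCAACACCGAAT → Tm = 66°C (≥ 66°C)
Since every base adds ≥2°C, Tm only increases with n, so the threshold is first crossed at n = 23.

n = 23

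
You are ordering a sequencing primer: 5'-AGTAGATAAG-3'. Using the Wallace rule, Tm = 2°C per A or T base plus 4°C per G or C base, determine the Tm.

26°C

Base counts: C=0, T=2, G=3, A=5
So N_AT = 7 and N_GC = 3.
Tm = 4·3 + 2·7 = 12 + 14 = 26°C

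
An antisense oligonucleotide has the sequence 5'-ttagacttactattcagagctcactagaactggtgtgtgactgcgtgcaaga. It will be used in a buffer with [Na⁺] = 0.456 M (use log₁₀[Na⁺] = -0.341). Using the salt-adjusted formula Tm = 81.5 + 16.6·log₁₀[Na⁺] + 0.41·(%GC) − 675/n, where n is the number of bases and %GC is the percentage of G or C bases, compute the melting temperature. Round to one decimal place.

81.0°C

Length n = 52. T=15, C=10, G=13, A=14
G+C = 23, so %GC = 23/52 × 100 = 44.231%
Salt term: 16.6 × (-0.341) = -5.661
GC term: 0.41 × 44.231 = 18.135; length term: −675/52 = −12.981
Tm = 81.5 + (-5.661) + 18.135 − 12.981 = 80.993 → 81.0°C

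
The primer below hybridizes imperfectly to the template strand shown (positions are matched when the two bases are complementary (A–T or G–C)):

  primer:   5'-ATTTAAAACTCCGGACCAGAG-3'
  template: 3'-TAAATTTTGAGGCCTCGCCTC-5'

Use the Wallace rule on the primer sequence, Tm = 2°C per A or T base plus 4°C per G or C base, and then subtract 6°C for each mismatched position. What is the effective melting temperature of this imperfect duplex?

48°C

Primer base counts: A=8, T=4, G=4, C=5 → A+T=12, G+C=9
Perfect-match Tm = 2(12) + 4(9) = 24 + 36 = 60°C
Mismatches (positions where the bases are not complementary): 2 (at positions 16, 18)
Effective Tm = 60 − 2×6 = 60 − 12 = 48°C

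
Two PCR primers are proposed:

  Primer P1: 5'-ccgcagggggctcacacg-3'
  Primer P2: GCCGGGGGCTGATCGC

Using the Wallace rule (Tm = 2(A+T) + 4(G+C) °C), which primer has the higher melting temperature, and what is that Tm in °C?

Primer P1: A+T=4, G+C=14 → Tm = 2(4)+4(14) = 64°C
Primer P2: A+T=3, G+C=13 → Tm = 2(3)+4(13) = 58°C
64°C vs 58°C → primer P1 is higher.

Primer P1, 64°C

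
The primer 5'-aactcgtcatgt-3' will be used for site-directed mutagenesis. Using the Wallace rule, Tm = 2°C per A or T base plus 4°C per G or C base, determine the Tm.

34°C

T=4, A=3, C=3, G=2
A+T = 7, G+C = 5
Tm = 2×7 + 4×5 = 34°C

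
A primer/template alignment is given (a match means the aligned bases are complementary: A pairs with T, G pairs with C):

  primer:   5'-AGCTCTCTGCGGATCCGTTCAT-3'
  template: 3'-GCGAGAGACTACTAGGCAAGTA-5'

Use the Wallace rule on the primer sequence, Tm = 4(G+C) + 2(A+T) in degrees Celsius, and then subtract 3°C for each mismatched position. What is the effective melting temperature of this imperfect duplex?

59°C

Primer base counts: A=3, T=7, G=5, C=7 → A+T=10, G+C=12
Perfect-match Tm = 2(10) + 4(12) = 20 + 48 = 68°C
Mismatches (positions where the bases are not complementary): 3 (at positions 1, 10, 11)
Effective Tm = 68 − 3×3 = 68 − 9 = 59°C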